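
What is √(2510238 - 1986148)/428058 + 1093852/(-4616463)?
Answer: -1093852/4616463 + √524090/428058 ≈ -0.23525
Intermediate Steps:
√(2510238 - 1986148)/428058 + 1093852/(-4616463) = √524090*(1/428058) + 1093852*(-1/4616463) = √524090/428058 - 1093852/4616463 = -1093852/4616463 + √524090/428058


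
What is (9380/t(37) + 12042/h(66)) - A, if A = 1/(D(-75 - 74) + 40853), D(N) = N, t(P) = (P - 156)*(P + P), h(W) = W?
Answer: 51084856313/281630976 ≈ 181.39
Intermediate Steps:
t(P) = 2*P*(-156 + P) (t(P) = (-156 + P)*(2*P) = 2*P*(-156 + P))
A = 1/40704 (A = 1/((-75 - 74) + 40853) = 1/(-149 + 40853) = 1/40704 ≈ 2.4568e-5)
(9380/t(37) + 12042/h(66)) - A = (9380/((2*37*(-156 + 37))) + 12042/66) - 1*1/40704 = (9380/((2*37*(-119))) + 12042*(1/66)) - 1/40704 = (9380/(-8806) + 2007/11) - 1/40704 = (9380*(-1/8806) + 2007/11) - 1/40704 = (-670/629 + 2007/11) - 1/40704 = 1255033/6919 - 1/40704 = 51084856313/281630976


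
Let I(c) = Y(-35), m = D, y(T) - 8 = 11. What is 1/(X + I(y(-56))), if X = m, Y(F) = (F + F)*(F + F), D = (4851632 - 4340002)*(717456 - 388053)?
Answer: 1/168532461790 ≈ 5.9336e-12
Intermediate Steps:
D = 168532456890 (D = 511630*329403 = 168532456890)
y(T) = 19 (y(T) = 8 + 11 = 19)
Y(F) = 4*F² (Y(F) = (2*F)*(2*F) = 4*F²)
m = 168532456890
I(c) = 4900 (I(c) = 4*(-35)² = 4*1225 = 4900)
X = 168532456890
1/(X + I(y(-56))) = 1/(168532456890 + 4900) = 1/168532461790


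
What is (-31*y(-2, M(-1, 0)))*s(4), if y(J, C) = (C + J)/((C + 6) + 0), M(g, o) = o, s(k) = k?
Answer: 124/3 ≈ 41.333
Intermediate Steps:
y(J, C) = (C + J)/(6 + C) (y(J, C) = (C + J)/((6 + C) + 0) = (C + J)/(6 + C))
(-31*y(-2, M(-1, 0)))*s(4) = -31*(0 - 2)/(6 + 0)*4 = -31*(-2)/6*4 = -31*(-⅓)*4 = (31/3)*4 = 124/3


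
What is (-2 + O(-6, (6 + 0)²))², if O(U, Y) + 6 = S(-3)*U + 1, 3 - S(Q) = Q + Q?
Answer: 3721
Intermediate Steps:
S(Q) = 3 - 2*Q (S(Q) = 3 - (Q + Q) = 3 - 2*Q)
O(U, Y) = -5 + 9*U (O(U, Y) = -6 + ((3 - 2*(-3))*U + 1) = -6 + ((3 + 6)*U + 1) = -6 + (9*U + 1) = -6 + (1 + 9*U) = -5 + 9*U)
(-2 + O(-6, (6 + 0)²))² = (-2 + (-5 + 9*(-6)))² = (-2 + (-5 - 54))² = (-2 - 59)² = (-61)² = 3721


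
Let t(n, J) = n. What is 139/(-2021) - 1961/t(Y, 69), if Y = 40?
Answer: -3968741/80840 ≈ -49.094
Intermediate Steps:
139/(-2021) - 1961/t(Y, 69) = 139/(-2021) - 1961/40 = 139*(-1/2021) - 1961*1/40 = -139/2021 - 1961/40 = -3968741/80840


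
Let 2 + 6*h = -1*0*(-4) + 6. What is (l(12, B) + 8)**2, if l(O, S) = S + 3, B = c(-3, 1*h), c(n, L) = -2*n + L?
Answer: 2809/9 ≈ 312.11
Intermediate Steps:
h = 2/3 (h = -1/3 + (-1*0*(-4) + 6)/6 = -1/3 + (0*(-4) + 6)/6 = -1/3 + (0 + 6)/6 = -1/3 + (1/6)*6 = -1/3 + 1 = 2/3 ≈ 0.66667)
c(n, L) = L - 2*n
B = 20/3 (B = 1*(2/3) - 2*(-3) = 2/3 + 6 = 20/3 ≈ 6.6667)
l(O, S) = 3 + S
(l(12, B) + 8)**2 = ((3 + 20/3) + 8)**2 = (29/3 + 8)**2 = (53/3)**2 = 2809/9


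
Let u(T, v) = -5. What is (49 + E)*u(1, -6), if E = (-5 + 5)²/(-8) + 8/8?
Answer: -250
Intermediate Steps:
E = 1 (E = 0²*(-⅛) + 8*(⅛) = 0*(-⅛) + 1 = 0 + 1 = 1)
(49 + E)*u(1, -6) = (49 + 1)*(-5) = 50*(-5) = -250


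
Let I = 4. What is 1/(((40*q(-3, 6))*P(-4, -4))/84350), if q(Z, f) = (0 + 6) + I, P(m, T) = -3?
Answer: -1687/24 ≈ -70.292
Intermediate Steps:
q(Z, f) = 10 (q(Z, f) = (0 + 6) + 4 = 6 + 4 = 10)
1/(((40*q(-3, 6))*P(-4, -4))/84350) = 1/(((40*10)*(-3))/84350) = 1/((400*(-3))*(1/84350)) = 1/(-1200*1/84350) = 1/(-24/1687) = -1687/24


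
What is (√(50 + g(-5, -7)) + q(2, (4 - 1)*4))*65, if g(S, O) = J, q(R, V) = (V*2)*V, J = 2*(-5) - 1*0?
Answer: 18720 + 130*√10 ≈ 19131.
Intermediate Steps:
J = -10 (J = -10 + 0 = -10)
q(R, V) = 2*V² (q(R, V) = (2*V)*V = 2*V²)
g(S, O) = -10
(√(50 + g(-5, -7)) + q(2, (4 - 1)*4))*65 = (√(50 - 10) + 2*((4 - 1)*4)²)*65 = (√40 + 2*(3*4)²)*65 = (2*√10 + 2*12²)*65 = (2*√10 + 2*144)*65 = (2*√10 + 288)*65 = (288 + 2*√10)*65 = 18720 + 130*√10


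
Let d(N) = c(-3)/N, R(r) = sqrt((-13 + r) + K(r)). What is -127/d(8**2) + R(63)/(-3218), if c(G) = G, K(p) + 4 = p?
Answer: 8128/3 - sqrt(109)/3218 ≈ 2709.3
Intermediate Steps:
K(p) = -4 + p
R(r) = sqrt(-17 + 2*r) (R(r) = sqrt((-13 + r) + (-4 + r)) = sqrt(-17 + 2*r))
d(N) = -3/N
-127/d(8**2) + R(63)/(-3218) = -127/((-3/(8**2))) + sqrt(-17 + 2*63)/(-3218) = -127/((-3/64)) + sqrt(-17 + 126)*(-1/3218) = -127/((-3*1/64)) + sqrt(109)*(-1/3218) = -127/(-3/64) - sqrt(109)/3218 = -127*(-64/3) - sqrt(109)/3218 = 8128/3 - sqrt(109)/3218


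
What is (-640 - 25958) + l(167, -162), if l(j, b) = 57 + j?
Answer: -26374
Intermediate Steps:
(-640 - 25958) + l(167, -162) = (-640 - 25958) + (57 + 167) = -26598 + 224 = -26374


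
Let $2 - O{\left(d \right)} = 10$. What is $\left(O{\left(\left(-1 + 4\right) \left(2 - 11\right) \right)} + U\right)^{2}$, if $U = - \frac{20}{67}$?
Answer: $\frac{309136}{4489} \approx 68.865$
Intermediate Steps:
$O{\left(d \right)} = -8$ ($O{\left(d \right)} = 2 - 10 = -8$)
$U = - \frac{20}{67}$ ($U = \left(-20\right) \frac{1}{67} = - \frac{20}{67} \approx -0.29851$)
$\left(O{\left(\left(-1 + 4\right) \left(2 - 11\right) \right)} + U\right)^{2} = \left(-8 - \frac{20}{67}\right)^{2} = \left(- \frac{556}{67}\right)^{2} = \frac{309136}{4489}$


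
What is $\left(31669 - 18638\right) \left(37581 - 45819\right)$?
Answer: $-107349378$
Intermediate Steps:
$\left(31669 - 18638\right) \left(37581 - 45819\right) = 13031 \left(37581 - 45819\right) = 13031 \left(-8238\right) = -107349378$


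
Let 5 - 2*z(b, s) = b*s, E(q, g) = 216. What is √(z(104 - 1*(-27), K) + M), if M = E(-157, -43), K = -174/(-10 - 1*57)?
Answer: √868990/134 ≈ 6.9567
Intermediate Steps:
K = 174/67 (K = -174/(-10 - 57) = -174/(-67) = -174*(-1/67) = 174/67 ≈ 2.5970)
z(b, s) = 5/2 - b*s/2
M = 216
√(z(104 - 1*(-27), K) + M) = √((5/2 - ½*(104 - 1*(-27))*174/67) + 216) = √((5/2 - ½*(104 + 27)*174/67) + 216) = √((5/2 - ½*131*174/67) + 216) = √((5/2 - 11397/67) + 216) = √(-22459/134 + 216) = √(6485/134) = √868990/134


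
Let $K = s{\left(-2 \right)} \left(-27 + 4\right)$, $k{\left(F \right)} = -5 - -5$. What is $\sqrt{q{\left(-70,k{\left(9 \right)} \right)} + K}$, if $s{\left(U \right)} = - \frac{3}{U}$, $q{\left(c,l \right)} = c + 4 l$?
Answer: $\frac{i \sqrt{418}}{2} \approx 10.223 i$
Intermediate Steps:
$k{\left(F \right)} = 0$ ($k{\left(F \right)} = -5 + 5 = 0$)
$K = - \frac{69}{2}$ ($K = - \frac{3}{-2} \left(-27 + 4\right) = \left(-3\right) \left(- \frac{1}{2}\right) \left(-23\right) = \frac{3}{2} \left(-23\right) = - \frac{69}{2} \approx -34.5$)
$\sqrt{q{\left(-70,k{\left(9 \right)} \right)} + K} = \sqrt{\left(-70 + 4 \cdot 0\right) - \frac{69}{2}} = \sqrt{\left(-70 + 0\right) - \frac{69}{2}} = \sqrt{-70 - \frac{69}{2}} = \sqrt{- \frac{209}{2}} = \frac{i \sqrt{418}}{2}$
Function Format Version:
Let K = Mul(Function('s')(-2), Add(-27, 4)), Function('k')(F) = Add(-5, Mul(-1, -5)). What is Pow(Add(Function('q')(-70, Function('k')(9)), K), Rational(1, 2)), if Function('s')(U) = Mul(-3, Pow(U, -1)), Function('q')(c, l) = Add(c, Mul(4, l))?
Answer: Mul(Rational(1, 2), I, Pow(418, Rational(1, 2))) ≈ Mul(10.223, I)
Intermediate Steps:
Function('k')(F) = 0 (Function('k')(F) = Add(-5, 5) = 0)
K = Rational(-69, 2) (K = Mul(Mul(-3, Pow(-2, -1)), Add(-27, 4)) = Mul(Mul(-3, Rational(-1, 2)), -23) = Mul(Rational(3, 2), -23) = Rational(-69, 2) ≈ -34.500)
Pow(Add(Function('q')(-70, Function('k')(9)), K), Rational(1, 2)) = Pow(Add(Add(-70, Mul(4, 0)), Rational(-69, 2)), Rational(1, 2)) = Pow(Add(Add(-70, 0), Rational(-69, 2)), Rational(1, 2)) = Pow(Add(-70, Rational(-69, 2)), Rational(1, 2)) = Pow(Rational(-209, 2), Rational(1, 2)) = Mul(Rational(1, 2), I, Pow(418, Rational(1, 2)))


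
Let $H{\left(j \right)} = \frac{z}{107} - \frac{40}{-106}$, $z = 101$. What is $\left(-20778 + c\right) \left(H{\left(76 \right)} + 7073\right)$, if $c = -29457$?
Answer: $- \frac{2015351641860}{5671} \approx -3.5538 \cdot 10^{8}$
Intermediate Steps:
$H{\left(j \right)} = \frac{7493}{5671}$ ($H{\left(j \right)} = \frac{101}{107} - \frac{40}{-106} = 101 \cdot \frac{1}{107} - - \frac{20}{53} = \frac{101}{107} + \frac{20}{53} = \frac{7493}{5671}$)
$\left(-20778 + c\right) \left(H{\left(76 \right)} + 7073\right) = \left(-20778 - 29457\right) \left(\frac{7493}{5671} + 7073\right) = \left(-50235\right) \frac{40118476}{5671} = - \frac{2015351641860}{5671}$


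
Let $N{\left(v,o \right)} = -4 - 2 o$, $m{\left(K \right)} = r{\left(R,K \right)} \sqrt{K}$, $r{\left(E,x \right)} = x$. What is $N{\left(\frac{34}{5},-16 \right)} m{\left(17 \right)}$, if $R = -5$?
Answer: $476 \sqrt{17} \approx 1962.6$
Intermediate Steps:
$m{\left(K \right)} = K^{\frac{3}{2}}$ ($m{\left(K \right)} = K \sqrt{K} = K^{\frac{3}{2}}$)
$N{\left(\frac{34}{5},-16 \right)} m{\left(17 \right)} = \left(-4 - -32\right) 17^{\frac{3}{2}} = \left(-4 + 32\right) 17 \sqrt{17} = 28 \cdot 17 \sqrt{17} = 476 \sqrt{17}$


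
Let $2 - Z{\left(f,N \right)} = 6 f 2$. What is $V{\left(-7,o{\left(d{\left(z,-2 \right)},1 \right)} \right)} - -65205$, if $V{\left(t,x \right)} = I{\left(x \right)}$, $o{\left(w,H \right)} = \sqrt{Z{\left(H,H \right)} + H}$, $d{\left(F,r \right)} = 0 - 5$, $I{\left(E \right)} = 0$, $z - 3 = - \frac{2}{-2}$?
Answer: $65205$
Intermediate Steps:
$Z{\left(f,N \right)} = 2 - 12 f$ ($Z{\left(f,N \right)} = 2 - 6 f 2 = 2 - 12 f$)
$z = 4$ ($z = 3 - \frac{2}{-2} = 3 - -1 = 3 + 1 = 4$)
$d{\left(F,r \right)} = -5$
$o{\left(w,H \right)} = \sqrt{2 - 11 H}$ ($o{\left(w,H \right)} = \sqrt{\left(2 - 12 H\right) + H} = \sqrt{2 - 11 H}$)
$V{\left(t,x \right)} = 0$
$V{\left(-7,o{\left(d{\left(z,-2 \right)},1 \right)} \right)} - -65205 = 0 - -65205 = 0 + 65205 = 65205$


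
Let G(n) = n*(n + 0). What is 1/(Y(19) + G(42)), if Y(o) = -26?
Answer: 1/1738 ≈ 0.00057537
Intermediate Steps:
G(n) = n**2 (G(n) = n*n = n**2)
1/(Y(19) + G(42)) = 1/(-26 + 42**2) = 1/(-26 + 1764) = 1/1738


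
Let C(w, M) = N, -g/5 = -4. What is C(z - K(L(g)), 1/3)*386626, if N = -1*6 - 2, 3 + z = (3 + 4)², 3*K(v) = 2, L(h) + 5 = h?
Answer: -3093008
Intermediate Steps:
g = 20 (g = -5*(-4) = 20)
L(h) = -5 + h
K(v) = ⅔ (K(v) = (⅓)*2 = ⅔)
z = 46 (z = -3 + (3 + 4)² = -3 + 7² = -3 + 49 = 46)
N = -8 (N = -6 - 2 = -8)
C(w, M) = -8
C(z - K(L(g)), 1/3)*386626 = -8*386626 = -3093008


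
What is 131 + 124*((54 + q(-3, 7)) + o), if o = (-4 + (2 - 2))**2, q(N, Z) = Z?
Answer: 9679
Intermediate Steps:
o = 16 (o = (-4 + 0)**2 = (-4)**2 = 16)
131 + 124*((54 + q(-3, 7)) + o) = 131 + 124*((54 + 7) + 16) = 131 + 124*(61 + 16) = 131 + 124*77 = 131 + 9548 = 9679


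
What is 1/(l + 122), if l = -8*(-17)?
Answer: 1/258 ≈ 0.0038760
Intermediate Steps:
l = 136
1/(l + 122) = 1/(136 + 122) = 1/258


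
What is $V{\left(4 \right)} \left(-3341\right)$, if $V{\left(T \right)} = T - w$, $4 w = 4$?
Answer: $-10023$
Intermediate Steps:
$w = 1$ ($w = \frac{1}{4} \cdot 4 = 1$)
$V{\left(T \right)} = -1 + T$ ($V{\left(T \right)} = T - 1 = -1 + T$)
$V{\left(4 \right)} \left(-3341\right) = \left(-1 + 4\right) \left(-3341\right) = 3 \left(-3341\right) = -10023$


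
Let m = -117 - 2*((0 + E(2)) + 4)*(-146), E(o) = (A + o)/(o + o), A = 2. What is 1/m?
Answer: 1/1343 ≈ 0.00074460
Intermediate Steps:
E(o) = (2 + o)/(2*o) (E(o) = (2 + o)/(o + o) = (2 + o)/((2*o)) = (2 + o)*(1/(2*o)) = (2 + o)/(2*o))
m = 1343 (m = -117 - 2*((0 + (½)*(2 + 2)/2) + 4)*(-146) = -117 - 2*((0 + (½)*(½)*4) + 4)*(-146) = -117 - 2*((0 + 1) + 4)*(-146) = -117 - 2*(1 + 4)*(-146) = -117 - 2*5*(-146) = -117 - 10*(-146) = -117 + 1460 = 1343)
1/m = 1/1343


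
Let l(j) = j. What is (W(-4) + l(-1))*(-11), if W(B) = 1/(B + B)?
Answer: 99/8 ≈ 12.375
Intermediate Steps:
W(B) = 1/(2*B)
(W(-4) + l(-1))*(-11) = ((1/2)/(-4) - 1)*(-11) = ((1/2)*(-1/4) - 1)*(-11) = (-1/8 - 1)*(-11) = -9/8*(-11) = 99/8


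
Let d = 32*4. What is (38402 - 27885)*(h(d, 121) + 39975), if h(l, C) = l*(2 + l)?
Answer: 595419955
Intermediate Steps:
d = 128
(38402 - 27885)*(h(d, 121) + 39975) = (38402 - 27885)*(128*(2 + 128) + 39975) = 10517*(128*130 + 39975) = 10517*(16640 + 39975) = 10517*56615 = 595419955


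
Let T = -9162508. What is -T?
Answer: 9162508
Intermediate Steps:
-T = -1*(-9162508) = 9162508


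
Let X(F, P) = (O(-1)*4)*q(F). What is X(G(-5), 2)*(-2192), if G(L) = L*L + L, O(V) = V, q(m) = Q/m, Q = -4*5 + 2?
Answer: -39456/5 ≈ -7891.2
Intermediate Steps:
Q = -18 (Q = -20 + 2 = -18)
q(m) = -18/m
G(L) = L + L² (G(L) = L² + L = L + L²)
X(F, P) = 72/F (X(F, P) = (-1*4)*(-18/F) = -(-72)/F = 72/F)
X(G(-5), 2)*(-2192) = (72/((-5*(1 - 5))))*(-2192) = (72/((-5*(-4))))*(-2192) = (72/20)*(-2192) = (72*(1/20))*(-2192) = (18/5)*(-2192) = -39456/5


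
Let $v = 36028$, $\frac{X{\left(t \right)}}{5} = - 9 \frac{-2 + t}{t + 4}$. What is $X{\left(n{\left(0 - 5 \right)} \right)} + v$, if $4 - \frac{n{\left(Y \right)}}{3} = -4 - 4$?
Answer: $\frac{143959}{4} \approx 35990.0$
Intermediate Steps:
$n{\left(Y \right)} = 36$ ($n{\left(Y \right)} = 12 - 3 \left(-4 - 4\right) = 12 - -24 = 12 + 24 = 36$)
$X{\left(t \right)} = - \frac{45 \left(-2 + t\right)}{4 + t}$ ($X{\left(t \right)} = 5 \left(- 9 \frac{-2 + t}{t + 4}\right) = 5 \left(- 9 \frac{-2 + t}{4 + t}\right) = 5 \left(- \frac{9 \left(-2 + t\right)}{4 + t}\right) = - \frac{45 \left(-2 + t\right)}{4 + t}$)
$X{\left(n{\left(0 - 5 \right)} \right)} + v = \frac{45 \left(2 - 36\right)}{4 + 36} + 36028 = \frac{45 \left(2 - 36\right)}{40} + 36028 = 45 \cdot \frac{1}{40} \left(-34\right) + 36028 = - \frac{153}{4} + 36028 = \frac{143959}{4}$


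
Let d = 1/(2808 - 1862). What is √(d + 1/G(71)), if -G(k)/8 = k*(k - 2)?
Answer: √88624663842/9268908 ≈ 0.032118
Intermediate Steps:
G(k) = -8*k*(-2 + k) (G(k) = -8*k*(k - 2) = -8*k*(-2 + k))
d = 1/946 ≈ 0.0010571
√(d + 1/G(71)) = √(1/946 + 1/(8*71*(2 - 1*71))) = √(1/946 + 1/(8*71*(2 - 71))) = √(1/946 + 1/(8*71*(-69))) = √(1/946 + 1/(-39192)) = √(1/946 - 1/39192) = √(19123/18537816) = √88624663842/9268908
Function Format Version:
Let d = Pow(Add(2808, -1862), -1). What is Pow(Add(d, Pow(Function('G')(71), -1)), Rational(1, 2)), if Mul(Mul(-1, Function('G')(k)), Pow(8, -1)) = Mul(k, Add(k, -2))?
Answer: Mul(Rational(1, 9268908), Pow(88624663842, Rational(1, 2))) ≈ 0.032118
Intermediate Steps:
Function('G')(k) = Mul(-8, k, Add(-2, k)) (Function('G')(k) = Mul(-8, Mul(k, Add(k, -2))) = Mul(-8, Mul(k, Add(-2, k))) = Mul(-8, k, Add(-2, k)))
d = Rational(1, 946) (d = Pow(946, -1) = Rational(1, 946) ≈ 0.0010571)
Pow(Add(d, Pow(Function('G')(71), -1)), Rational(1, 2)) = Pow(Add(Rational(1, 946), Pow(Mul(8, 71, Add(2, Mul(-1, 71))), -1)), Rational(1, 2)) = Pow(Add(Rational(1, 946), Pow(Mul(8, 71, Add(2, -71)), -1)), Rational(1, 2)) = Pow(Add(Rational(1, 946), Pow(Mul(8, 71, -69), -1)), Rational(1, 2)) = Pow(Add(Rational(1, 946), Pow(-39192, -1)), Rational(1, 2)) = Pow(Add(Rational(1, 946), Rational(-1, 39192)), Rational(1, 2)) = Pow(Rational(19123, 18537816), Rational(1, 2)) = Mul(Rational(1, 9268908), Pow(88624663842, Rational(1, 2)))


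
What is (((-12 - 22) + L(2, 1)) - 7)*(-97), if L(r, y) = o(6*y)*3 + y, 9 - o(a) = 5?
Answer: 2716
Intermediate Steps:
o(a) = 4 (o(a) = 9 - 1*5 = 9 - 5 = 4)
L(r, y) = 12 + y (L(r, y) = 4*3 + y = 12 + y)
(((-12 - 22) + L(2, 1)) - 7)*(-97) = (((-12 - 22) + (12 + 1)) - 7)*(-97) = ((-34 + 13) - 7)*(-97) = (-21 - 7)*(-97) = -28*(-97) = 2716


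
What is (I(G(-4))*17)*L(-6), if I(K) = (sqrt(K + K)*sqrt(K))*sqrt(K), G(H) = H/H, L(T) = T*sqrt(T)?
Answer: -204*I*sqrt(3) ≈ -353.34*I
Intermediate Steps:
L(T) = T**(3/2)
G(H) = 1
I(K) = sqrt(2)*K**(3/2) (I(K) = (sqrt(2*K)*sqrt(K))*sqrt(K) = ((sqrt(2)*sqrt(K))*sqrt(K))*sqrt(K) = (K*sqrt(2))*sqrt(K) = sqrt(2)*K**(3/2))
(I(G(-4))*17)*L(-6) = ((sqrt(2)*1**(3/2))*17)*(-6)**(3/2) = ((sqrt(2)*1)*17)*(-6*I*sqrt(6)) = (sqrt(2)*17)*(-6*I*sqrt(6)) = (17*sqrt(2))*(-6*I*sqrt(6)) = -204*I*sqrt(3)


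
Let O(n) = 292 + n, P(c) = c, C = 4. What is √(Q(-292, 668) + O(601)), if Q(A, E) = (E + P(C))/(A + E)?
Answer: √1976585/47 ≈ 29.913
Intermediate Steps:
Q(A, E) = (4 + E)/(A + E) (Q(A, E) = (E + 4)/(A + E) = (4 + E)/(A + E))
√(Q(-292, 668) + O(601)) = √((4 + 668)/(-292 + 668) + (292 + 601)) = √(672/376 + 893) = √((1/376)*672 + 893) = √(84/47 + 893) = √(42055/47) = √1976585/47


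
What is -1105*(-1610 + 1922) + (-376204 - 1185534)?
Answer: -1906498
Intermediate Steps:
-1105*(-1610 + 1922) + (-376204 - 1185534) = -1105*312 - 1561738 = -344760 - 1561738 = -1906498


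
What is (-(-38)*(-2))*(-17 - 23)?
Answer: 3040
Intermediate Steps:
(-(-38)*(-2))*(-17 - 23) = -38*2*(-40) = -76*(-40) = 3040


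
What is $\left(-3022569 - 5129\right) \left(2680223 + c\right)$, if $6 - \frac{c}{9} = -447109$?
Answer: $-20298468538084$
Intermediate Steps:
$c = 4024035$ ($c = 54 - -4023981 = 54 + 4023981 = 4024035$)
$\left(-3022569 - 5129\right) \left(2680223 + c\right) = \left(-3022569 - 5129\right) \left(2680223 + 4024035\right) = \left(-3027698\right) 6704258 = -20298468538084$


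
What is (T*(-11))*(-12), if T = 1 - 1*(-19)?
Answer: 2640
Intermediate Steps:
T = 20 (T = 1 + 19 = 20)
(T*(-11))*(-12) = (20*(-11))*(-12) = -220*(-12) = 2640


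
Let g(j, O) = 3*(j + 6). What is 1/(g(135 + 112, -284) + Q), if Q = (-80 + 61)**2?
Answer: 1/1120 ≈ 0.00089286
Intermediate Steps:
g(j, O) = 18 + 3*j (g(j, O) = 3*(6 + j) = 18 + 3*j)
Q = 361 (Q = (-19)**2 = 361)
1/(g(135 + 112, -284) + Q) = 1/((18 + 3*(135 + 112)) + 361) = 1/((18 + 3*247) + 361) = 1/((18 + 741) + 361) = 1/(759 + 361) = 1/1120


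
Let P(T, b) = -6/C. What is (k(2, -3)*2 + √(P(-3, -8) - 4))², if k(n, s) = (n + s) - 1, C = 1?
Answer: (4 - I*√10)² ≈ 6.0 - 25.298*I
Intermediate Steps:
P(T, b) = -6 (P(T, b) = -6/1 = -6*1 = -6)
k(n, s) = -1 + n + s
(k(2, -3)*2 + √(P(-3, -8) - 4))² = ((-1 + 2 - 3)*2 + √(-6 - 4))² = (-2*2 + √(-10))² = (-4 + I*√10)²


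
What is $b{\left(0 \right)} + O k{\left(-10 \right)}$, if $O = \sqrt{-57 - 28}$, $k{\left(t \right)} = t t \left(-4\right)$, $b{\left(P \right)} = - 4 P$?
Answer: $- 400 i \sqrt{85} \approx - 3687.8 i$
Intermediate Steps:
$k{\left(t \right)} = - 4 t^{2}$ ($k{\left(t \right)} = t^{2} \left(-4\right) = - 4 t^{2}$)
$O = i \sqrt{85}$ ($O = \sqrt{-85} = i \sqrt{85} \approx 9.2195 i$)
$b{\left(0 \right)} + O k{\left(-10 \right)} = \left(-4\right) 0 + i \sqrt{85} \left(- 4 \left(-10\right)^{2}\right) = 0 + i \sqrt{85} \left(\left(-4\right) 100\right) = 0 + i \sqrt{85} \left(-400\right) = 0 - 400 i \sqrt{85} = - 400 i \sqrt{85}$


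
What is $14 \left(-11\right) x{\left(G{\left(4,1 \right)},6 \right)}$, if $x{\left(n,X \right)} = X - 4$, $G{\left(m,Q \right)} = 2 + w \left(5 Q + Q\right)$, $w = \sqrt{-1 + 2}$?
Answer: $-308$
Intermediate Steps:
$w = 1$ ($w = \sqrt{1} = 1$)
$G{\left(m,Q \right)} = 2 + 6 Q$ ($G{\left(m,Q \right)} = 2 + 1 \left(5 Q + Q\right) = 2 + 1 \cdot 6 Q = 2 + 6 Q$)
$x{\left(n,X \right)} = -4 + X$
$14 \left(-11\right) x{\left(G{\left(4,1 \right)},6 \right)} = 14 \left(-11\right) \left(-4 + 6\right) = \left(-154\right) 2 = -308$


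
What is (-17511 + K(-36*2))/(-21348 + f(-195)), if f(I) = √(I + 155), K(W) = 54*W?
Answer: 114206463/113934286 + 21399*I*√10/227868572 ≈ 1.0024 + 0.00029697*I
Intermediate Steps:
f(I) = √(155 + I)
(-17511 + K(-36*2))/(-21348 + f(-195)) = (-17511 + 54*(-36*2))/(-21348 + √(155 - 195)) = (-17511 + 54*(-72))/(-21348 + √(-40)) = (-17511 - 3888)/(-21348 + 2*I*√10) = -21399/(-21348 + 2*I*√10)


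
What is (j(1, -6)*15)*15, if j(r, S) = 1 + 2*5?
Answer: 2475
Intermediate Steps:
j(r, S) = 11 (j(r, S) = 1 + 10 = 11)
(j(1, -6)*15)*15 = (11*15)*15 = 165*15 = 2475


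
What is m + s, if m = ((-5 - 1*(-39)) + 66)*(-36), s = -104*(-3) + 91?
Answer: -3197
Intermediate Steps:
s = 403 (s = 312 + 91 = 403)
m = -3600 (m = ((-5 + 39) + 66)*(-36) = (34 + 66)*(-36) = 100*(-36) = -3600)
m + s = -3600 + 403 = -3197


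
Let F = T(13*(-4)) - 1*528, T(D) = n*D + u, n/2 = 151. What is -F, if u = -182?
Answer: 16414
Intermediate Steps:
n = 302 (n = 2*151 = 302)
T(D) = -182 + 302*D (T(D) = 302*D - 182 = -182 + 302*D)
F = -16414 (F = (-182 + 302*(13*(-4))) - 1*528 = (-182 + 302*(-52)) - 528 = (-182 - 15704) - 528 = -15886 - 528 = -16414)
-F = -1*(-16414) = 16414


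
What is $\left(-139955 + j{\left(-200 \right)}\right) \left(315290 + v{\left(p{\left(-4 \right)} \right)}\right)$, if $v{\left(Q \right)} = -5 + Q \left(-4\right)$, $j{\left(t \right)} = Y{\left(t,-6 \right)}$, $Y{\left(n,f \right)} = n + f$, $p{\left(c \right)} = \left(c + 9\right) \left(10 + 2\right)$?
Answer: $-44157022245$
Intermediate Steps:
$p{\left(c \right)} = 108 + 12 c$ ($p{\left(c \right)} = \left(9 + c\right) 12 = 108 + 12 c$)
$Y{\left(n,f \right)} = f + n$
$j{\left(t \right)} = -6 + t$
$v{\left(Q \right)} = -5 - 4 Q$
$\left(-139955 + j{\left(-200 \right)}\right) \left(315290 + v{\left(p{\left(-4 \right)} \right)}\right) = \left(-139955 - 206\right) \left(315290 - \left(5 + 4 \left(108 + 12 \left(-4\right)\right)\right)\right) = \left(-139955 - 206\right) \left(315290 - \left(5 + 4 \left(108 - 48\right)\right)\right) = - 140161 \left(315290 - 245\right) = \left(-140161\right) 315045 = -44157022245$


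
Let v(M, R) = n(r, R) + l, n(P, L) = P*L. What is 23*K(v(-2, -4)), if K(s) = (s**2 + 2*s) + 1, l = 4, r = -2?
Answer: 3887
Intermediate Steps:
n(P, L) = L*P
v(M, R) = 4 - 2*R (v(M, R) = R*(-2) + 4 = -2*R + 4 = 4 - 2*R)
K(s) = 1 + s**2 + 2*s
23*K(v(-2, -4)) = 23*(1 + (4 - 2*(-4))**2 + 2*(4 - 2*(-4))) = 23*(1 + (4 + 8)**2 + 2*(4 + 8)) = 23*(1 + 12**2 + 2*12) = 23*(1 + 144 + 24) = 23*169 = 3887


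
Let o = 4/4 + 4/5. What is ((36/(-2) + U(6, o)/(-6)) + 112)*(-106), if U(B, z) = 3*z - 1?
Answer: -148294/15 ≈ -9886.3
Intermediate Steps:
o = 9/5 (o = 4*(¼) + 4*(⅕) = 1 + ⅘ = 9/5 ≈ 1.8000)
U(B, z) = -1 + 3*z
((36/(-2) + U(6, o)/(-6)) + 112)*(-106) = ((36/(-2) + (-1 + 3*(9/5))/(-6)) + 112)*(-106) = ((36*(-½) + (-1 + 27/5)*(-⅙)) + 112)*(-106) = ((-18 + (22/5)*(-⅙)) + 112)*(-106) = ((-18 - 11/15) + 112)*(-106) = (-281/15 + 112)*(-106) = (1399/15)*(-106) = -148294/15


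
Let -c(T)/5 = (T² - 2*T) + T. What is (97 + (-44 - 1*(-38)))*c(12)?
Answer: -60060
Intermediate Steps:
c(T) = -5*T² + 5*T (c(T) = -5*((T² - 2*T) + T) = -5*(T² - T) = -5*T² + 5*T)
(97 + (-44 - 1*(-38)))*c(12) = (97 + (-44 - 1*(-38)))*(5*12*(1 - 1*12)) = (97 + (-44 + 38))*(5*12*(1 - 12)) = (97 - 6)*(5*12*(-11)) = 91*(-660) = -60060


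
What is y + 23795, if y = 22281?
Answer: 46076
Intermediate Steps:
y + 23795 = 22281 + 23795 = 46076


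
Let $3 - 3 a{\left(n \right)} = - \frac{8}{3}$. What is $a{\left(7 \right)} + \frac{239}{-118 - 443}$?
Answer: $\frac{2462}{1683} \approx 1.4629$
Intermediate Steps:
$a{\left(n \right)} = \frac{17}{9}$ ($a{\left(n \right)} = 1 - \frac{\left(-8\right) \frac{1}{3}}{3} = 1 - - \frac{8}{9} = 1 + \frac{8}{9} = \frac{17}{9}$)
$a{\left(7 \right)} + \frac{239}{-118 - 443} = \frac{17}{9} + \frac{239}{-118 - 443} = \frac{17}{9} + \frac{239}{-561} = \frac{17}{9} + 239 \left(- \frac{1}{561}\right) = \frac{17}{9} - \frac{239}{561} = \frac{2462}{1683}$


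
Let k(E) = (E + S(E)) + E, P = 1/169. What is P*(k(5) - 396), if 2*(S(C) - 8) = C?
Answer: -751/338 ≈ -2.2219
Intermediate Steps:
S(C) = 8 + C/2
P = 1/169 ≈ 0.0059172
k(E) = 8 + 5*E/2 (k(E) = (E + (8 + E/2)) + E = (8 + 3*E/2) + E = 8 + 5*E/2)
P*(k(5) - 396) = ((8 + (5/2)*5) - 396)/169 = ((8 + 25/2) - 396)/169 = (41/2 - 396)/169 = (1/169)*(-751/2) = -751/338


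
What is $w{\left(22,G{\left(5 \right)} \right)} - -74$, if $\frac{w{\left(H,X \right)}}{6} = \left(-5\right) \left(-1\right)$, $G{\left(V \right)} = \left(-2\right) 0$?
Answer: $104$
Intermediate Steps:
$G{\left(V \right)} = 0$
$w{\left(H,X \right)} = 30$ ($w{\left(H,X \right)} = 6 \left(\left(-5\right) \left(-1\right)\right) = 6 \cdot 5 = 30$)
$w{\left(22,G{\left(5 \right)} \right)} - -74 = 30 - -74 = 30 + 74 = 104$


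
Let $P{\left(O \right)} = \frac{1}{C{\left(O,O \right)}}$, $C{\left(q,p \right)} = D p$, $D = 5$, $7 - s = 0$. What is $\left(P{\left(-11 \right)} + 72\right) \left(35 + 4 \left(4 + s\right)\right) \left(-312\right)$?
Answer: $- \frac{97581432}{55} \approx -1.7742 \cdot 10^{6}$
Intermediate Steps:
$s = 7$ ($s = 7 - 0 = 7 + 0 = 7$)
$C{\left(q,p \right)} = 5 p$
$P{\left(O \right)} = \frac{1}{5 O}$
$\left(P{\left(-11 \right)} + 72\right) \left(35 + 4 \left(4 + s\right)\right) \left(-312\right) = \left(\frac{1}{5 \left(-11\right)} + 72\right) \left(35 + 4 \left(4 + 7\right)\right) \left(-312\right) = \left(\frac{1}{5} \left(- \frac{1}{11}\right) + 72\right) \left(35 + 4 \cdot 11\right) \left(-312\right) = \left(- \frac{1}{55} + 72\right) \left(35 + 44\right) \left(-312\right) = \frac{3959}{55} \cdot 79 \left(-312\right) = \frac{312761}{55} \left(-312\right) = - \frac{97581432}{55}$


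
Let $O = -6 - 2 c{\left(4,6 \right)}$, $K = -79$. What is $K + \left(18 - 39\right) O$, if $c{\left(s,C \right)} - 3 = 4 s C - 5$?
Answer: $3995$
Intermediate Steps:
$c{\left(s,C \right)} = -2 + 4 C s$ ($c{\left(s,C \right)} = 3 + \left(4 s C - 5\right) = 3 + \left(4 C s - 5\right) = 3 + \left(-5 + 4 C s\right) = -2 + 4 C s$)
$O = -194$ ($O = -6 - 2 \left(-2 + 4 \cdot 6 \cdot 4\right) = -6 - 2 \left(-2 + 96\right) = -6 - 188 = -194$)
$K + \left(18 - 39\right) O = -79 + \left(18 - 39\right) \left(-194\right) = -79 - -4074 = -79 + 4074 = 3995$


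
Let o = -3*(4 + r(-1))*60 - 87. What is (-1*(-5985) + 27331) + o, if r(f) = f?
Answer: 32689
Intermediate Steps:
o = -627 (o = -3*(4 - 1)*60 - 87 = -3*3*60 - 87 = -9*60 - 87 = -540 - 87 = -627)
(-1*(-5985) + 27331) + o = (-1*(-5985) + 27331) - 627 = (5985 + 27331) - 627 = 33316 - 627 = 32689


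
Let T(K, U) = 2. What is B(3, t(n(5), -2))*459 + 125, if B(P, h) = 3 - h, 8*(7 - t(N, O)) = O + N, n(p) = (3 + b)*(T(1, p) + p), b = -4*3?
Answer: -43523/8 ≈ -5440.4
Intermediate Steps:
b = -12
n(p) = -18 - 9*p (n(p) = (3 - 12)*(2 + p) = -9*(2 + p) = -18 - 9*p)
t(N, O) = 7 - N/8 - O/8 (t(N, O) = 7 - (O + N)/8 = 7 - (N + O)/8 = 7 + (-N/8 - O/8) = 7 - N/8 - O/8)
B(3, t(n(5), -2))*459 + 125 = (3 - (7 - (-18 - 9*5)/8 - ⅛*(-2)))*459 + 125 = (3 - (7 - (-18 - 45)/8 + ¼))*459 + 125 = (3 - (7 - ⅛*(-63) + ¼))*459 + 125 = (3 - (7 + 63/8 + ¼))*459 + 125 = (3 - 1*121/8)*459 + 125 = (3 - 121/8)*459 + 125 = -97/8*459 + 125 = -44523/8 + 125 = -43523/8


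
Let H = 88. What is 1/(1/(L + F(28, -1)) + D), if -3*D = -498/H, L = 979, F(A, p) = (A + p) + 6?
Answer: 506/955 ≈ 0.52984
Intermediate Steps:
F(A, p) = 6 + A + p
D = 83/44 (D = -(-166)/88 = -1/3*(-249/44) = 83/44 ≈ 1.8864)
1/(1/(L + F(28, -1)) + D) = 1/(1/(979 + (6 + 28 - 1)) + 83/44) = 1/(1/(979 + 33) + 83/44) = 1/(1/1012 + 83/44) = 1/(955/506) = 506/955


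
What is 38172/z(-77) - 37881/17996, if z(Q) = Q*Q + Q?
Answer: 10574175/2393468 ≈ 4.4179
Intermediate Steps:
z(Q) = Q + Q**2 (z(Q) = Q**2 + Q = Q + Q**2)
38172/z(-77) - 37881/17996 = 38172/((-77*(1 - 77))) - 37881/17996 = 38172/((-77*(-76))) - 37881*1/17996 = 38172/5852 - 37881/17996 = 38172*(1/5852) - 37881/17996 = 9543/1463 - 37881/17996 = 10574175/2393468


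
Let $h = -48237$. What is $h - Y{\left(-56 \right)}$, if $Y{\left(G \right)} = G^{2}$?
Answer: $-51373$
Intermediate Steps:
$h - Y{\left(-56 \right)} = -48237 - \left(-56\right)^{2} = -48237 - 3136 = -51373$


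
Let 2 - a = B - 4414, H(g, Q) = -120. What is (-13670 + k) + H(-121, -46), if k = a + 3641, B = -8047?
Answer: 2314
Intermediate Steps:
a = 12463 (a = 2 - (-8047 - 4414) = 2 - 1*(-12461) = 2 + 12461 = 12463)
k = 16104 (k = 12463 + 3641 = 16104)
(-13670 + k) + H(-121, -46) = (-13670 + 16104) - 120 = 2434 - 120 = 2314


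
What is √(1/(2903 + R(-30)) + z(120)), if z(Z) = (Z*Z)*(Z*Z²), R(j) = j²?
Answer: √359880968908803803/3803 ≈ 1.5774e+5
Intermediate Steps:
z(Z) = Z⁵ (z(Z) = Z²*Z³ = Z⁵)
√(1/(2903 + R(-30)) + z(120)) = √(1/(2903 + (-30)²) + 120⁵) = √(1/(2903 + 900) + 24883200000) = √(1/3803 + 24883200000) = √(94630809600001/3803) = √359880968908803803/3803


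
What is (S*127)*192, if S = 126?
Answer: 3072384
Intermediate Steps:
(S*127)*192 = (126*127)*192 = 16002*192 = 3072384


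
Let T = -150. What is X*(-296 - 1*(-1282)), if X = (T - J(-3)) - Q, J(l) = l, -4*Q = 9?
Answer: -285447/2 ≈ -1.4272e+5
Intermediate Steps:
Q = -9/4 (Q = -¼*9 = -9/4 ≈ -2.2500)
X = -579/4 (X = (-150 - 1*(-3)) - 1*(-9/4) = (-150 + 3) + 9/4 = -147 + 9/4 = -579/4 ≈ -144.75)
X*(-296 - 1*(-1282)) = -579*(-296 - 1*(-1282))/4 = -579*(-296 + 1282)/4 = -579/4*986 = -285447/2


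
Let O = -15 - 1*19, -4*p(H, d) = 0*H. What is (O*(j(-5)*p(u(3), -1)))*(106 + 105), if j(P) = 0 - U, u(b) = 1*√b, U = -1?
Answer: 0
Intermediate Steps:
u(b) = √b
p(H, d) = 0 (p(H, d) = -0*H = -¼*0 = 0)
j(P) = 1 (j(P) = 0 - 1*(-1) = 0 + 1 = 1)
O = -34 (O = -15 - 19 = -34)
(O*(j(-5)*p(u(3), -1)))*(106 + 105) = (-34*0)*(106 + 105) = -34*0*211 = 0*211 = 0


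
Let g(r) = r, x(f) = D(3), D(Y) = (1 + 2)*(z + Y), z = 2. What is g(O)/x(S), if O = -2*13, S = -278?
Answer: -26/15 ≈ -1.7333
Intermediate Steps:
D(Y) = 6 + 3*Y (D(Y) = (1 + 2)*(2 + Y) = 3*(2 + Y) = 6 + 3*Y)
O = -26
x(f) = 15 (x(f) = 6 + 3*3 = 6 + 9 = 15)
g(O)/x(S) = -26/15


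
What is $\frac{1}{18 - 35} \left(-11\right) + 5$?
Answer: $\frac{96}{17} \approx 5.6471$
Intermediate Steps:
$\frac{1}{18 - 35} \left(-11\right) + 5 = \frac{1}{-17} \left(-11\right) + 5 = \left(- \frac{1}{17}\right) \left(-11\right) + 5 = \frac{11}{17} + 5 = \frac{96}{17}$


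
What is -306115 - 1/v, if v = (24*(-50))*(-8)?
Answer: -2938704001/9600 ≈ -3.0612e+5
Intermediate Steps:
v = 9600 (v = -1200*(-8) = 9600)
-306115 - 1/v = -306115 - 1/9600 = -2938704001/9600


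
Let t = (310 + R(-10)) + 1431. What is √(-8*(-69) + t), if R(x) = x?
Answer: √2283 ≈ 47.781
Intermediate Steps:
t = 1731 (t = (310 - 10) + 1431 = 300 + 1431 = 1731)
√(-8*(-69) + t) = √(-8*(-69) + 1731) = √(552 + 1731) = √2283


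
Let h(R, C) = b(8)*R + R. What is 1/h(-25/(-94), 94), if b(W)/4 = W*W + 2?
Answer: 94/6625 ≈ 0.014189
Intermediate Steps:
b(W) = 8 + 4*W**2 (b(W) = 4*(W*W + 2) = 4*(W**2 + 2) = 4*(2 + W**2) = 8 + 4*W**2)
h(R, C) = 265*R (h(R, C) = (8 + 4*8**2)*R + R = (8 + 4*64)*R + R = (8 + 256)*R + R = 264*R + R = 265*R)
1/h(-25/(-94), 94) = 1/(265*(-25/(-94))) = 1/(265*(-25*(-1/94))) = 1/(265*(25/94)) = 1/(6625/94) = 94/6625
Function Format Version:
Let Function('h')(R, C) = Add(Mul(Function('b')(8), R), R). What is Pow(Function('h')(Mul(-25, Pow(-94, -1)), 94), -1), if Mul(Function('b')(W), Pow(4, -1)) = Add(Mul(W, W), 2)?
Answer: Rational(94, 6625) ≈ 0.014189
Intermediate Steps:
Function('b')(W) = Add(8, Mul(4, Pow(W, 2))) (Function('b')(W) = Mul(4, Add(Mul(W, W), 2)) = Mul(4, Add(Pow(W, 2), 2)) = Mul(4, Add(2, Pow(W, 2))) = Add(8, Mul(4, Pow(W, 2))))
Function('h')(R, C) = Mul(265, R) (Function('h')(R, C) = Add(Mul(Add(8, Mul(4, Pow(8, 2))), R), R) = Add(Mul(Add(8, Mul(4, 64)), R), R) = Add(Mul(Add(8, 256), R), R) = Add(Mul(264, R), R) = Mul(265, R))
Pow(Function('h')(Mul(-25, Pow(-94, -1)), 94), -1) = Pow(Mul(265, Mul(-25, Pow(-94, -1))), -1) = Pow(Mul(265, Mul(-25, Rational(-1, 94))), -1) = Pow(Mul(265, Rational(25, 94)), -1) = Pow(Rational(6625, 94), -1) = Rational(94, 6625)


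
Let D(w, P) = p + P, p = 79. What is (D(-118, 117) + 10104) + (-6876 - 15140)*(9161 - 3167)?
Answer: -131953604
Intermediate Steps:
D(w, P) = 79 + P
(D(-118, 117) + 10104) + (-6876 - 15140)*(9161 - 3167) = ((79 + 117) + 10104) + (-6876 - 15140)*(9161 - 3167) = (196 + 10104) - 22016*5994 = 10300 - 131963904 = -131953604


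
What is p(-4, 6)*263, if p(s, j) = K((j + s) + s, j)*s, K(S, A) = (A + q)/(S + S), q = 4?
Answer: 2630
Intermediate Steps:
K(S, A) = (4 + A)/(2*S) (K(S, A) = (A + 4)/(S + S) = (4 + A)/((2*S)) = (4 + A)*(1/(2*S)) = (4 + A)/(2*S))
p(s, j) = s*(4 + j)/(2*(j + 2*s)) (p(s, j) = ((4 + j)/(2*((j + s) + s)))*s = ((4 + j)/(2*(j + 2*s)))*s = s*(4 + j)/(2*(j + 2*s)))
p(-4, 6)*263 = ((½)*(-4)*(4 + 6)/(6 + 2*(-4)))*263 = ((½)*(-4)*10/(6 - 8))*263 = ((½)*(-4)*10/(-2))*263 = ((½)*(-4)*(-½)*10)*263 = 10*263 = 2630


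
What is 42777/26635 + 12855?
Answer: 48919386/3805 ≈ 12857.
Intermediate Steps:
42777/26635 + 12855 = 42777*(1/26635) + 12855 = 6111/3805 + 12855 = 48919386/3805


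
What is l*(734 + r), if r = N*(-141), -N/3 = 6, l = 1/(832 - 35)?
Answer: 3272/797 ≈ 4.1054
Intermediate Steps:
l = 1/797 ≈ 0.0012547
N = -18 (N = -3*6 = -18)
r = 2538 (r = -18*(-141) = 2538)
l*(734 + r) = (734 + 2538)/797 = (1/797)*3272 = 3272/797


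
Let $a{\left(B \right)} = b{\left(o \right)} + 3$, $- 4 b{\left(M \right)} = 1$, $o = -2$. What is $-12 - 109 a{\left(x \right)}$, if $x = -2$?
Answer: $- \frac{1247}{4} \approx -311.75$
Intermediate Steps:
$b{\left(M \right)} = - \frac{1}{4}$ ($b{\left(M \right)} = \left(- \frac{1}{4}\right) 1 = - \frac{1}{4}$)
$a{\left(B \right)} = \frac{11}{4}$ ($a{\left(B \right)} = - \frac{1}{4} + 3 = \frac{11}{4}$)
$-12 - 109 a{\left(x \right)} = -12 - \frac{1199}{4} = - \frac{1247}{4}$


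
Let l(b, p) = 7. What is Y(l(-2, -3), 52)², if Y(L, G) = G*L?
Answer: 132496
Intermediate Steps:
Y(l(-2, -3), 52)² = (52*7)² = 364² = 132496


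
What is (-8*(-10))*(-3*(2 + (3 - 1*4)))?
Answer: -240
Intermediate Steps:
(-8*(-10))*(-3*(2 + (3 - 1*4))) = 80*(-3*(2 + (3 - 4))) = 80*(-3*(2 - 1)) = 80*(-3*1) = 80*(-3) = -240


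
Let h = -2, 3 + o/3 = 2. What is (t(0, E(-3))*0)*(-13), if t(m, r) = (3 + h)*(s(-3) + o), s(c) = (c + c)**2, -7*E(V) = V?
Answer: 0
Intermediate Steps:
E(V) = -V/7
s(c) = 4*c**2 (s(c) = (2*c)**2 = 4*c**2)
o = -3 (o = -9 + 3*2 = -9 + 6 = -3)
t(m, r) = 33 (t(m, r) = (3 - 2)*(4*(-3)**2 - 3) = 1*(4*9 - 3) = 1*(36 - 3) = 1*33 = 33)
(t(0, E(-3))*0)*(-13) = (33*0)*(-13) = 0*(-13) = 0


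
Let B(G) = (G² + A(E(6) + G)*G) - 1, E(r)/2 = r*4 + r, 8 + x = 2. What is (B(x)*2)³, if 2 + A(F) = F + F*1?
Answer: -1736654408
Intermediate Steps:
x = -6 (x = -8 + 2 = -6)
E(r) = 10*r (E(r) = 2*(r*4 + r) = 2*(4*r + r) = 2*(5*r) = 10*r)
A(F) = -2 + 2*F (A(F) = -2 + (F + F*1) = -2 + (F + F) = -2 + 2*F)
B(G) = -1 + G² + G*(118 + 2*G) (B(G) = (G² + (-2 + 2*(10*6 + G))*G) - 1 = (G² + (-2 + 2*(60 + G))*G) - 1 = (G² + (-2 + (120 + 2*G))*G) - 1 = (G² + (118 + 2*G)*G) - 1 = (G² + G*(118 + 2*G)) - 1 = -1 + G² + G*(118 + 2*G))
(B(x)*2)³ = ((-1 + 3*(-6)² + 118*(-6))*2)³ = ((-1 + 3*36 - 708)*2)³ = ((-1 + 108 - 708)*2)³ = (-601*2)³ = (-1202)³ = -1736654408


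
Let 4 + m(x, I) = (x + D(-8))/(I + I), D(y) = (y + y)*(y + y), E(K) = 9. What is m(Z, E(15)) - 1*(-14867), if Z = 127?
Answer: 267917/18 ≈ 14884.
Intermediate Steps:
D(y) = 4*y**2 (D(y) = (2*y)*(2*y) = 4*y**2)
m(x, I) = -4 + (256 + x)/(2*I) (m(x, I) = -4 + (x + 4*(-8)**2)/(I + I) = -4 + (x + 4*64)/((2*I)) = -4 + (x + 256)*(1/(2*I)) = -4 + (256 + x)*(1/(2*I)) = -4 + (256 + x)/(2*I))
m(Z, E(15)) - 1*(-14867) = (1/2)*(256 + 127 - 8*9)/9 - 1*(-14867) = (1/2)*(1/9)*(256 + 127 - 72) + 14867 = (1/2)*(1/9)*311 + 14867 = 311/18 + 14867 = 267917/18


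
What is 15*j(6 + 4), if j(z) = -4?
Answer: -60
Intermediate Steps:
15*j(6 + 4) = 15*(-4) = -60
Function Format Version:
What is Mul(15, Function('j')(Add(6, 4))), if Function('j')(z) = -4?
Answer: -60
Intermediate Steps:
Mul(15, Function('j')(Add(6, 4))) = Mul(15, -4) = -60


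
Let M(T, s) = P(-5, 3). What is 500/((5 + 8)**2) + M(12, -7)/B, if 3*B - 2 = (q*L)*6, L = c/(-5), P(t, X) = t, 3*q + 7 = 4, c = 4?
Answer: 4325/5746 ≈ 0.75270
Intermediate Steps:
q = -1 (q = -7/3 + (1/3)*4 = -7/3 + 4/3 = -1)
L = -4/5 (L = 4/(-5) = 4*(-1/5) = -4/5 ≈ -0.80000)
B = 34/15 (B = 2/3 + (-1*(-4/5)*6)/3 = 2/3 + ((4/5)*6)/3 = 2/3 + (1/3)*(24/5) = 2/3 + 8/5 = 34/15 ≈ 2.2667)
M(T, s) = -5
500/((5 + 8)**2) + M(12, -7)/B = 500/((5 + 8)**2) - 5/34/15 = 500/(13**2) - 5*15/34 = 500/169 - 75/34 = 4325/5746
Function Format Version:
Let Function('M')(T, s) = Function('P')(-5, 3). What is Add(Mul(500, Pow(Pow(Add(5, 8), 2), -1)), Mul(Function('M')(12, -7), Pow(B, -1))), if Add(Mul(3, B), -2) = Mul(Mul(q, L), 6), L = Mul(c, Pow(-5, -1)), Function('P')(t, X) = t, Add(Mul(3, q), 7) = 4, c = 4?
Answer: Rational(4325, 5746) ≈ 0.75270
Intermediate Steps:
q = -1 (q = Add(Rational(-7, 3), Mul(Rational(1, 3), 4)) = Add(Rational(-7, 3), Rational(4, 3)) = -1)
L = Rational(-4, 5) (L = Mul(4, Pow(-5, -1)) = Mul(4, Rational(-1, 5)) = Rational(-4, 5) ≈ -0.80000)
B = Rational(34, 15) (B = Add(Rational(2, 3), Mul(Rational(1, 3), Mul(Mul(-1, Rational(-4, 5)), 6))) = Add(Rational(2, 3), Mul(Rational(1, 3), Mul(Rational(4, 5), 6))) = Add(Rational(2, 3), Mul(Rational(1, 3), Rational(24, 5))) = Add(Rational(2, 3), Rational(8, 5)) = Rational(34, 15) ≈ 2.2667)
Function('M')(T, s) = -5
Add(Mul(500, Pow(Pow(Add(5, 8), 2), -1)), Mul(Function('M')(12, -7), Pow(B, -1))) = Add(Mul(500, Pow(Pow(Add(5, 8), 2), -1)), Mul(-5, Pow(Rational(34, 15), -1))) = Add(Mul(500, Pow(Pow(13, 2), -1)), Mul(-5, Rational(15, 34))) = Add(Mul(500, Pow(169, -1)), Rational(-75, 34)) = Add(Mul(500, Rational(1, 169)), Rational(-75, 34)) = Add(Rational(500, 169), Rational(-75, 34)) = Rational(4325, 5746)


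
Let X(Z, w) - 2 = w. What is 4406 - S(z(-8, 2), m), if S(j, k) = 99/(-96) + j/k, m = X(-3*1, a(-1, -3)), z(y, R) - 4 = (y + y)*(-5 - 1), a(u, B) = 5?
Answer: 983975/224 ≈ 4392.7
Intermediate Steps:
X(Z, w) = 2 + w
z(y, R) = 4 - 12*y (z(y, R) = 4 + (y + y)*(-5 - 1) = 4 + (2*y)*(-6) = 4 - 12*y)
m = 7 (m = 2 + 5 = 7)
S(j, k) = -33/32 + j/k (S(j, k) = 99*(-1/96) + j/k = -33/32 + j/k)
4406 - S(z(-8, 2), m) = 4406 - (-33/32 + (4 - 12*(-8))/7) = 4406 - (-33/32 + (4 + 96)*(1/7)) = 4406 - (-33/32 + 100*(1/7)) = 4406 - (-33/32 + 100/7) = 4406 - 1*2969/224 = 4406 - 2969/224 = 983975/224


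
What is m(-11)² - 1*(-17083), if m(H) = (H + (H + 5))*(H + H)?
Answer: 156959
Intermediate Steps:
m(H) = 2*H*(5 + 2*H) (m(H) = (H + (5 + H))*(2*H) = (5 + 2*H)*(2*H) = 2*H*(5 + 2*H))
m(-11)² - 1*(-17083) = (2*(-11)*(5 + 2*(-11)))² - 1*(-17083) = (2*(-11)*(5 - 22))² + 17083 = (2*(-11)*(-17))² + 17083 = 374² + 17083 = 139876 + 17083 = 156959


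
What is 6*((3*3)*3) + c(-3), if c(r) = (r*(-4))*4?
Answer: 210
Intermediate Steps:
c(r) = -16*r (c(r) = -4*r*4 = -16*r)
6*((3*3)*3) + c(-3) = 6*((3*3)*3) - 16*(-3) = 6*(9*3) + 48 = 6*27 + 48 = 162 + 48 = 210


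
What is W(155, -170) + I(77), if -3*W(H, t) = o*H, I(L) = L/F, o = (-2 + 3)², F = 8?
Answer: -1009/24 ≈ -42.042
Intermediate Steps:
o = 1 (o = 1² = 1)
I(L) = L/8
W(H, t) = -H/3
W(155, -170) + I(77) = -⅓*155 + (⅛)*77 = -155/3 + 77/8 = -1009/24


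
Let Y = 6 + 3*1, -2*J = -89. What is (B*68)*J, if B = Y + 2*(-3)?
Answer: 9078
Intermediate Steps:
J = 89/2 (J = -½*(-89) = 89/2 ≈ 44.500)
Y = 9 (Y = 6 + 3 = 9)
B = 3 (B = 9 + 2*(-3) = 9 - 6 = 3)
(B*68)*J = (3*68)*(89/2) = 204*(89/2) = 9078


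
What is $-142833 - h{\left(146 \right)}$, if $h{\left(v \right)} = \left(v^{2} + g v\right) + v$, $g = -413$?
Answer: $-103997$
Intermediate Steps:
$h{\left(v \right)} = v^{2} - 412 v$ ($h{\left(v \right)} = \left(v^{2} - 413 v\right) + v = v^{2} - 412 v$)
$-142833 - h{\left(146 \right)} = -142833 - 146 \left(-412 + 146\right) = -142833 - 146 \left(-266\right) = -142833 - -38836 = -142833 + 38836 = -103997$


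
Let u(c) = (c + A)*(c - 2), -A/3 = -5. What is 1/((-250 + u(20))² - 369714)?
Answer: -1/225314 ≈ -4.4382e-6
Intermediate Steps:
A = 15 (A = -3*(-5) = 15)
u(c) = (-2 + c)*(15 + c) (u(c) = (c + 15)*(c - 2) = (15 + c)*(-2 + c) = (-2 + c)*(15 + c))
1/((-250 + u(20))² - 369714) = 1/((-250 + (-30 + 20² + 13*20))² - 369714) = 1/((-250 + (-30 + 400 + 260))² - 369714) = 1/((-250 + 630)² - 369714) = 1/(380² - 369714) = 1/(144400 - 369714) = 1/(-225314) = -1/225314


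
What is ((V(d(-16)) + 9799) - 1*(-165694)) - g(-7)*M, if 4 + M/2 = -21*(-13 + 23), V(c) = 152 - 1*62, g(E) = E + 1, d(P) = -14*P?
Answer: 173015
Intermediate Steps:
g(E) = 1 + E
V(c) = 90 (V(c) = 152 - 62 = 90)
M = -428 (M = -8 + 2*(-21*(-13 + 23)) = -8 + 2*(-21*10) = -8 + 2*(-210) = -8 - 420 = -428)
((V(d(-16)) + 9799) - 1*(-165694)) - g(-7)*M = ((90 + 9799) - 1*(-165694)) - (1 - 7)*(-428) = (9889 + 165694) - (-6)*(-428) = 175583 - 1*2568 = 175583 - 2568 = 173015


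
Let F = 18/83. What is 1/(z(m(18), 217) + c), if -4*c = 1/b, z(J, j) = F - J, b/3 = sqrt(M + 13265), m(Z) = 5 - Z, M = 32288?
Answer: 597261053232/7893920178599 + 82668*sqrt(45553)/7893920178599 ≈ 0.075663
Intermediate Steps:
F = 18/83 (F = 18*(1/83) = 18/83 ≈ 0.21687)
b = 3*sqrt(45553) (b = 3*sqrt(32288 + 13265) = 3*sqrt(45553) ≈ 640.29)
z(J, j) = 18/83 - J
c = -sqrt(45553)/546636 (c = -sqrt(45553)/136659/4 = -sqrt(45553)/546636 ≈ -0.00039045)
1/(z(m(18), 217) + c) = 1/((18/83 - (5 - 1*18)) - sqrt(45553)/546636) = 1/((18/83 - (5 - 18)) - sqrt(45553)/546636) = 1/((18/83 - 1*(-13)) - sqrt(45553)/546636) = 1/((18/83 + 13) - sqrt(45553)/546636) = 1/(1097/83 - sqrt(45553)/546636)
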